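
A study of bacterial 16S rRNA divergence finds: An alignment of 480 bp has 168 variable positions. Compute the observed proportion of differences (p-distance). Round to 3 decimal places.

p = 168/480 = 0.350.

0.350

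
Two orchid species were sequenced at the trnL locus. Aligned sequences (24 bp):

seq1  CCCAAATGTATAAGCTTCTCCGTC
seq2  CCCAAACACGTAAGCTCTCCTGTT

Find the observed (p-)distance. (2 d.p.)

0.38

The sequences differ at 9 of 24 positions (sites 7, 8, 9, 10, 17, 18, 19, 21, 24).
p = 9/24 = 0.375 ≈ 0.38 (to 2 d.p.).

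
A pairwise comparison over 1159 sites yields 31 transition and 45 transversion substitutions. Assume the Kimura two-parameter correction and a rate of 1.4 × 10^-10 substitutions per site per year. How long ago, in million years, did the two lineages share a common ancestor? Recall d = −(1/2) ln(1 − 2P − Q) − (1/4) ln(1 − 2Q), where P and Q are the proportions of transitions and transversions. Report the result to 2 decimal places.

245.15

P = 31/1159 ≈ 0.026747 and Q = 45/1159 ≈ 0.038827.
Under the Kimura two-parameter model, d = −½ ln(1 − 2P − Q) − ¼ ln(1 − 2Q).
1 − 2P − Q = 0.907679, giving −½ ln(0.907679) = 0.048432.
1 − 2Q = 0.922346, giving −¼ ln(0.922346) = 0.020209.
d = 0.048432 + 0.020209 = 0.068641.
Under a molecular clock d = 2μt, so t = d/(2μ) = 0.068641 / (2 × 1.4 × 10^-10) = 245.15 million years.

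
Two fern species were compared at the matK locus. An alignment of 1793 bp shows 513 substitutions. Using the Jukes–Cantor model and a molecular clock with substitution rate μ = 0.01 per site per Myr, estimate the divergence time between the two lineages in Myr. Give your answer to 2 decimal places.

p = 513/1793 ≈ 0.286113.
d = −(3/4) ln(1 − 4p/3) = −0.75 ln(1 − 0.381484) = −0.75 ln(0.618516)
  = −0.75 × (-0.480432) = 0.360324 substitutions/site.
Under a molecular clock d = 2μt, so t = d/(2μ) = 0.360324 / (2 × 0.01) = 18.02 Myr.

18.02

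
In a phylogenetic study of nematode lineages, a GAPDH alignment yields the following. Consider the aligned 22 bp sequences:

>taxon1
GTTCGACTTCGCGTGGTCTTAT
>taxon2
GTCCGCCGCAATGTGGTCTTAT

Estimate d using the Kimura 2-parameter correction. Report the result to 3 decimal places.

0.426

Of 22 sites, 4 differences are transitions and 3 are transversions, so P = 4/22 ≈ 0.181818 and Q = 3/22 ≈ 0.136364.
Under the Kimura two-parameter model, d = −½ ln(1 − 2P − Q) − ¼ ln(1 − 2Q).
1 − 2P − Q = 0.5, giving −½ ln(0.5) = 0.346574.
1 − 2Q = 0.727272, giving −¼ ln(0.727272) = 0.079614.
d = 0.346574 + 0.079614 = 0.426188.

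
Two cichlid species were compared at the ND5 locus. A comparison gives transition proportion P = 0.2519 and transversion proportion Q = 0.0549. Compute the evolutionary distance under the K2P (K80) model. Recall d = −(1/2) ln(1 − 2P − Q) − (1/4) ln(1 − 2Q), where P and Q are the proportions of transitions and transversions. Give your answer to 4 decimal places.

Under the Kimura two-parameter model, d = −½ ln(1 − 2P − Q) − ¼ ln(1 − 2Q).
1 − 2P − Q = 0.4413, giving −½ ln(0.4413) = 0.409015.
1 − 2Q = 0.8902, giving −¼ ln(0.8902) = 0.029077.
d = 0.409015 + 0.029077 = 0.438092.

0.4381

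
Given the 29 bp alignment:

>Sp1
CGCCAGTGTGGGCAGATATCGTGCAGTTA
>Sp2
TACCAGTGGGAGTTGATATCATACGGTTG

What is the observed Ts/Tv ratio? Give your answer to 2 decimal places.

Transitions are A↔G and C↔T; transversions are all other mismatches.
Transitions: 8. Transversions: 2.
R = 8/2 = 4.00.

4.00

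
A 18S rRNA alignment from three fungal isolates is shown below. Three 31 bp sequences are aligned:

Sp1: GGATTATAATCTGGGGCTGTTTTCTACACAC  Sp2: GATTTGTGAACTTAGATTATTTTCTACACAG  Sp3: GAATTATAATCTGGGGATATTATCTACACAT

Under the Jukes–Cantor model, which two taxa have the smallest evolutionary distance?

Sp1–Sp2: 11/31 differ, p = 0.355, d = 0.481.
Sp1–Sp3: 5/31 differ, p = 0.161, d = 0.182.
Sp2–Sp3: 10/31 differ, p = 0.323, d = 0.422.
The smallest distance is between Sp1 and Sp3.

Sp1 and Sp3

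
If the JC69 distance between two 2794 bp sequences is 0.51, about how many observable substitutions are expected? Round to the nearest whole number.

1034

Invert JC69: p = (3/4)(1 − e^(−4d/3)) = 0.75 × (1 − e^(-0.68)) = 0.75 × (1 − 0.506617) = 0.370037.
Expected differing sites = pL ≈ 0.370037 × 2794 = 1033.883378 ≈ 1034.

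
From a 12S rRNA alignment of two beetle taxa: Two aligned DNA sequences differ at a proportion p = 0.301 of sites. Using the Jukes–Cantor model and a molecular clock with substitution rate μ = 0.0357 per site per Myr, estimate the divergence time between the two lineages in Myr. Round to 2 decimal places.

d = −(3/4) ln(1 − 4p/3) = −0.75 ln(1 − 0.401333) = −0.75 ln(0.598667)
  = −0.75 × (-0.513050) = 0.384788 substitutions/site.
Under a molecular clock d = 2μt, so t = d/(2μ) = 0.384788 / (2 × 0.0357) = 5.39 Myr.

5.39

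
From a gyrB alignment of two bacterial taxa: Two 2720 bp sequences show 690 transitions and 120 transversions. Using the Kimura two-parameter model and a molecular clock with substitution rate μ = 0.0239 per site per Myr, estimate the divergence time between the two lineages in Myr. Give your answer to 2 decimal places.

P = 690/2720 ≈ 0.253676 and Q = 120/2720 ≈ 0.044118.
Under the Kimura two-parameter model, d = −½ ln(1 − 2P − Q) − ¼ ln(1 − 2Q).
1 − 2P − Q = 0.44853, giving −½ ln(0.44853) = 0.400890.
1 − 2Q = 0.911764, giving −¼ ln(0.911764) = 0.023094.
d = 0.400890 + 0.023094 = 0.423984.
Under a molecular clock d = 2μt, so t = d/(2μ) = 0.423984 / (2 × 0.0239) = 8.87 Myr.

8.87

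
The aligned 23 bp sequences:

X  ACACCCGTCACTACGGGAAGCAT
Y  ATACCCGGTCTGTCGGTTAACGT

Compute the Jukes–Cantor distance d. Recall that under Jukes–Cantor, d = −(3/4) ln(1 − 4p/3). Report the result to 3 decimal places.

The sequences differ at 11 of 23 sites, so p = 11/23 ≈ 0.478261.
d = −(3/4) ln(1 − 4p/3) = −0.75 ln(1 − 0.637681) = −0.75 ln(0.362319)
  = −0.75 × (-1.015230) = 0.761423 substitutions/site.

0.761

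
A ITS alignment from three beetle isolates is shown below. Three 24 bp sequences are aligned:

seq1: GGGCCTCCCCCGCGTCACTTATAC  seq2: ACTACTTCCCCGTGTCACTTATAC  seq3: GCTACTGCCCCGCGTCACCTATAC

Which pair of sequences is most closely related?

seq1–seq2: 6/24 differ, p = 0.250, d = 0.304.
seq1–seq3: 5/24 differ, p = 0.208, d = 0.244.
seq2–seq3: 4/24 differ, p = 0.167, d = 0.188.
The smallest distance is between seq2 and seq3.

seq2 and seq3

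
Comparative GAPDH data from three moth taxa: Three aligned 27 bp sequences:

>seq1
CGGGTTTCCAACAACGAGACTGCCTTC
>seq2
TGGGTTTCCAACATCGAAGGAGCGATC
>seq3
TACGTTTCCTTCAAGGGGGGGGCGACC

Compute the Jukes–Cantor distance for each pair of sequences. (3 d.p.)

seq1–seq2: 8/27 sites differ → p ≈ 0.296296, d = −0.75 ln(1 − 0.395061) = 0.376971 ≈ 0.377.
seq1–seq3: 13/27 sites differ → p ≈ 0.481481, d = −0.75 ln(1 − 0.641975) = 0.770364 ≈ 0.770.
seq2–seq3: 10/27 sites differ → p ≈ 0.37037, d = −0.75 ln(1 − 0.493827) = 0.510658 ≈ 0.511.

d(seq1,seq2) = 0.377, d(seq1,seq3) = 0.770, d(seq2,seq3) = 0.511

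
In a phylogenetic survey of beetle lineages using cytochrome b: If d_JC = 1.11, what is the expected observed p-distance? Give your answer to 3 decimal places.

0.579

p = (3/4)(1 − e^(−4d/3)) = 0.75 × (1 − e^(-1.48)) = 0.75 × (1 − 0.227638) = 0.579272.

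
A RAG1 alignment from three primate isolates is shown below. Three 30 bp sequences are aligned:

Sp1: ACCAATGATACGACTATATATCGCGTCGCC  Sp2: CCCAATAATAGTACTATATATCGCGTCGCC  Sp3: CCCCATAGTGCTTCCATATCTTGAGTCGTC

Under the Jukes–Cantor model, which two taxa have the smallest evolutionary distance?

Sp1 and Sp2

Sp1–Sp2: 4/30 differ, p = 0.133, d = 0.147.
Sp1–Sp3: 12/30 differ, p = 0.400, d = 0.572.
Sp2–Sp3: 10/30 differ, p = 0.333, d = 0.441.
The smallest distance is between Sp1 and Sp2.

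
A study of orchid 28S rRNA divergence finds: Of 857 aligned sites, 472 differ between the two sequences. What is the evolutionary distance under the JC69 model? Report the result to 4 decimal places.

0.9942

p = 472/857 ≈ 0.550758.
d = −(3/4) ln(1 − 4p/3) = −0.75 ln(1 − 0.734344) = −0.75 ln(0.265656)
  = −0.75 × (-1.325553) = 0.994165 substitutions/site.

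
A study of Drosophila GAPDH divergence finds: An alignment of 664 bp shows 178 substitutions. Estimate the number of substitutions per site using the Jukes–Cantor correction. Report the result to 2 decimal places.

0.33

p = 178/664 ≈ 0.268072.
d = −(3/4) ln(1 − 4p/3) = −0.75 ln(1 − 0.357429) = −0.75 ln(0.642571)
  = −0.75 × (-0.442278) = 0.331709 substitutions/site.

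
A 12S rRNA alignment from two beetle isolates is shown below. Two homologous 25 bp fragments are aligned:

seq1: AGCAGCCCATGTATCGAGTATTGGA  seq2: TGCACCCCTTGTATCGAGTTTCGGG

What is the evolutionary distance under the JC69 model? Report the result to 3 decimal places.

The sequences differ at 6 of 25 sites (1, 5, 9, 20, 22, 25), so p = 6/25 = 0.24.
d = −(3/4) ln(1 − 4p/3) = −0.75 ln(1 − 0.32) = −0.75 ln(0.68)
  = −0.75 × (-0.385662) = 0.289247 substitutions/site.

0.289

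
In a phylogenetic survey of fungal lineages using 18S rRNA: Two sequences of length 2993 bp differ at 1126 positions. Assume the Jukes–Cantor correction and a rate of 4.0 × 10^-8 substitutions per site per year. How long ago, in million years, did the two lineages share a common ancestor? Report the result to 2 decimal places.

p = 1126/2993 ≈ 0.376211.
d = −(3/4) ln(1 − 4p/3) = −0.75 ln(1 − 0.501615) = −0.75 ln(0.498385)
  = −0.75 × (-0.696382) = 0.522287 substitutions/site.
Under a molecular clock d = 2μt, so t = d/(2μ) = 0.522287 / (2 × 4.0 × 10^-8) = 6.53 million years.

6.53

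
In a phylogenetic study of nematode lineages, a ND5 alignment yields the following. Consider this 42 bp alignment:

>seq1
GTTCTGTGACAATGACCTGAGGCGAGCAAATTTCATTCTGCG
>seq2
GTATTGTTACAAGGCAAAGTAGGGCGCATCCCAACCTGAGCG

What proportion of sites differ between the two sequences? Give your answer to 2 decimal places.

The sequences differ at 22 of 42 positions.
p = 22/42 = 0.523809… ≈ 0.52 (to 2 d.p.).

0.52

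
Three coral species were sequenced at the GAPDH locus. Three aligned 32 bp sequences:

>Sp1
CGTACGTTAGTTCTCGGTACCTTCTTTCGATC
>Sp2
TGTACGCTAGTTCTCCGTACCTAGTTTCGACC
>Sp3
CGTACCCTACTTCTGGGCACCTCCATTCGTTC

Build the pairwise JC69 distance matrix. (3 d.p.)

d(Sp1,Sp2) = 0.216, d(Sp1,Sp3) = 0.304, d(Sp2,Sp3) = 0.460

Sp1–Sp2: 6/32 sites differ → p = 0.1875, d = −0.75 ln(1 − 0.25) = 0.215762 ≈ 0.216.
Sp1–Sp3: 8/32 sites differ → p = 0.25, d = −0.75 ln(1 − 0.333333) = 0.304098 ≈ 0.304.
Sp2–Sp3: 11/32 sites differ → p = 0.34375, d = −0.75 ln(1 − 0.458333) = 0.459828 ≈ 0.460.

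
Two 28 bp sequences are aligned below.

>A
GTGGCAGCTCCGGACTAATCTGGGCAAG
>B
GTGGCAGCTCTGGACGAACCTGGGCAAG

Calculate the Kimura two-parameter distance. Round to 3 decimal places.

0.117

Of 28 sites, 2 differences are transitions and 1 are transversions, so P = 2/28 ≈ 0.071429 and Q = 1/28 ≈ 0.035714.
Under the Kimura two-parameter model, d = −½ ln(1 − 2P − Q) − ¼ ln(1 − 2Q).
1 − 2P − Q = 0.821428, giving −½ ln(0.821428) = 0.098355.
1 − 2Q = 0.928572, giving −¼ ln(0.928572) = 0.018527.
d = 0.098355 + 0.018527 = 0.116882.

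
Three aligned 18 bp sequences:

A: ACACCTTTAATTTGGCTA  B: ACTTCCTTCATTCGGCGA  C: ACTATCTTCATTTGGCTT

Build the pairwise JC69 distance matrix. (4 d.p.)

A–B: 6/18 sites differ → p ≈ 0.333333, d = −0.75 ln(1 − 0.444444) = 0.440839 ≈ 0.4408.
A–C: 6/18 sites differ → p ≈ 0.333333, d = −0.75 ln(1 − 0.444444) = 0.440839 ≈ 0.4408.
B–C: 5/18 sites differ → p ≈ 0.277778, d = −0.75 ln(1 − 0.370371) = 0.346968 ≈ 0.3470.

d(A,B) = 0.4408, d(A,C) = 0.4408, d(B,C) = 0.3470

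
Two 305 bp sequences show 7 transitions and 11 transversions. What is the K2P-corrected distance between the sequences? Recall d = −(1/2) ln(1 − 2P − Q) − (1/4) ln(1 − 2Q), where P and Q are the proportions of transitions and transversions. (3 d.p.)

P = 7/305 ≈ 0.022951 and Q = 11/305 ≈ 0.036066.
Under the Kimura two-parameter model, d = −½ ln(1 − 2P − Q) − ¼ ln(1 − 2Q).
1 − 2P − Q = 0.918032, giving −½ ln(0.918032) = 0.042762.
1 − 2Q = 0.927868, giving −¼ ln(0.927868) = 0.018716.
d = 0.042762 + 0.018716 = 0.061478.

0.061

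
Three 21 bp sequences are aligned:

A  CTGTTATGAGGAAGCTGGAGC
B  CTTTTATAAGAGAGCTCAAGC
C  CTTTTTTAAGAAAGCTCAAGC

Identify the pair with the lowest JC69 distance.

A–B: 6/21 differ, p = 0.286, d = 0.360.
A–C: 6/21 differ, p = 0.286, d = 0.360.
B–C: 2/21 differ, p = 0.095, d = 0.102.
The smallest distance is between B and C.

B and C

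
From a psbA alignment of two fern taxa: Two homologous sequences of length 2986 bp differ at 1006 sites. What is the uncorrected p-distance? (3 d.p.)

0.337

p = 1006/2986 = 0.336905… ≈ 0.337 (to 3 d.p.).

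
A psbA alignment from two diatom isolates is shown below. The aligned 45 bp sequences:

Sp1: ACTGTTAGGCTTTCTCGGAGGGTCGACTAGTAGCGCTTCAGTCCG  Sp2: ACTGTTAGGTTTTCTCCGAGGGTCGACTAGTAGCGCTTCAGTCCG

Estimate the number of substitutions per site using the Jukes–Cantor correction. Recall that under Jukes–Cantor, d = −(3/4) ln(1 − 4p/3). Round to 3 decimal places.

The sequences differ at 2 of 45 sites (10, 17), so p = 2/45 ≈ 0.044444.
d = −(3/4) ln(1 − 4p/3) = −0.75 ln(1 − 0.059259) = −0.75 ln(0.940741)
  = −0.75 × (-0.061087) = 0.045815 substitutions/site.

0.046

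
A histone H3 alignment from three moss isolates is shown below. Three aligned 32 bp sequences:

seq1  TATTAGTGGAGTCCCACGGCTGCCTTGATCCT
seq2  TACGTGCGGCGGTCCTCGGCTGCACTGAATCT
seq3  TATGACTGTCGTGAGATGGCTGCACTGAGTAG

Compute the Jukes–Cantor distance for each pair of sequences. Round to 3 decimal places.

d(seq1,seq2) = 0.520, d(seq1,seq3) = 0.657, d(seq2,seq3) = 0.657

seq1–seq2: 12/32 sites differ → p = 0.375, d = −0.75 ln(1 − 0.5) = 0.519860 ≈ 0.520.
seq1–seq3: 14/32 sites differ → p = 0.4375, d = −0.75 ln(1 − 0.583333) = 0.656601 ≈ 0.657.
seq2–seq3: 14/32 sites differ → p = 0.4375, d = −0.75 ln(1 − 0.583333) = 0.656601 ≈ 0.657.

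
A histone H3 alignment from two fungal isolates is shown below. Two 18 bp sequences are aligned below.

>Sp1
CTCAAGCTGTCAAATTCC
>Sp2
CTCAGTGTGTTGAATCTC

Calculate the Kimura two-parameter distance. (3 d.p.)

0.612

Of 18 sites, 5 differences are transitions and 2 are transversions, so P = 5/18 ≈ 0.277778 and Q = 2/18 ≈ 0.111111.
Under the Kimura two-parameter model, d = −½ ln(1 − 2P − Q) − ¼ ln(1 − 2Q).
1 − 2P − Q = 0.333333, giving −½ ln(0.333333) = 0.549307.
1 − 2Q = 0.777778, giving −¼ ln(0.777778) = 0.062829.
d = 0.549307 + 0.062829 = 0.612136.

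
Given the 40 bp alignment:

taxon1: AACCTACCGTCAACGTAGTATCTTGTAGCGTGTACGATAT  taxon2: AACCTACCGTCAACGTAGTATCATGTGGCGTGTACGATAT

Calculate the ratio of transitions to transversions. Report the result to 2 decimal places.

Transitions are A↔G and C↔T; transversions are all other mismatches.
Transitions: 1. Transversions: 1.
R = 1/1 = 1.00.

1.00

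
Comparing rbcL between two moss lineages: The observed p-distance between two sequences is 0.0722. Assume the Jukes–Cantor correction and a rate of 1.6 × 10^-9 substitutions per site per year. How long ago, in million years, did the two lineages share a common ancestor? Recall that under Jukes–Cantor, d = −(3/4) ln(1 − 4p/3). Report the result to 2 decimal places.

23.72

d = −(3/4) ln(1 − 4p/3) = −0.75 ln(1 − 0.096267) = −0.75 ln(0.903733)
  = −0.75 × (-0.101221) = 0.075916 substitutions/site.
Under a molecular clock d = 2μt, so t = d/(2μ) = 0.075916 / (2 × 1.6 × 10^-9) = 23.72 million years.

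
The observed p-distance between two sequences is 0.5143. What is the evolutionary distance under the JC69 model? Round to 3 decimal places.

d = −(3/4) ln(1 − 4p/3) = −0.75 ln(1 − 0.685733) = −0.75 ln(0.314267)
  = −0.75 × (-1.157512) = 0.868134 substitutions/site.

0.868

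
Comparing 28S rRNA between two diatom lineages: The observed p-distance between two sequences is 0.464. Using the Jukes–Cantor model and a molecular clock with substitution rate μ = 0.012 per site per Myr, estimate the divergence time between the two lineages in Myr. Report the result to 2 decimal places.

30.13

d = −(3/4) ln(1 − 4p/3) = −0.75 ln(1 − 0.618667) = −0.75 ln(0.381333)
  = −0.75 × (-0.964082) = 0.723062 substitutions/site.
Under a molecular clock d = 2μt, so t = d/(2μ) = 0.723062 / (2 × 0.012) = 30.13 Myr.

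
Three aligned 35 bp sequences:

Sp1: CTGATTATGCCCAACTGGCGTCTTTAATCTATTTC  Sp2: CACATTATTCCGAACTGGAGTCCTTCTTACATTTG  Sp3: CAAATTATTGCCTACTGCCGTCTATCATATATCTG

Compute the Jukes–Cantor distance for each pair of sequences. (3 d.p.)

Sp1–Sp2: 11/35 sites differ → p ≈ 0.314286, d = −0.75 ln(1 − 0.419048) = 0.407315 ≈ 0.407.
Sp1–Sp3: 11/35 sites differ → p ≈ 0.314286, d = −0.75 ln(1 − 0.419048) = 0.407315 ≈ 0.407.
Sp2–Sp3: 11/35 sites differ → p ≈ 0.314286, d = −0.75 ln(1 − 0.419048) = 0.407315 ≈ 0.407.

d(Sp1,Sp2) = 0.407, d(Sp1,Sp3) = 0.407, d(Sp2,Sp3) = 0.407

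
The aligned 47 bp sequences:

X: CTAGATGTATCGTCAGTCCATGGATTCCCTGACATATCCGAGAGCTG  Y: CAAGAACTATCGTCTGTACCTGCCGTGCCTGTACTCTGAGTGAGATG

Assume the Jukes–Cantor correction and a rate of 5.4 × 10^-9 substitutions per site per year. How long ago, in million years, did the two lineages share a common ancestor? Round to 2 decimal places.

The sequences differ at 18 of 47 sites, so p = 18/47 ≈ 0.382979.
d = −(3/4) ln(1 − 4p/3) = −0.75 ln(1 − 0.510639) = −0.75 ln(0.489361)
  = −0.75 × (-0.714655) = 0.535991 substitutions/site.
Under a molecular clock d = 2μt, so t = d/(2μ) = 0.535991 / (2 × 5.4 × 10^-9) = 49.63 million years.

49.63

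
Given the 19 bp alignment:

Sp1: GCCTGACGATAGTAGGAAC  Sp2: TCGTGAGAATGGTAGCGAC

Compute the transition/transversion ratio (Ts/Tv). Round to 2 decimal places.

Transitions are A↔G and C↔T; transversions are all other mismatches.
Transitions: 3. Transversions: 4.
R = 3/4 = 0.75.

0.75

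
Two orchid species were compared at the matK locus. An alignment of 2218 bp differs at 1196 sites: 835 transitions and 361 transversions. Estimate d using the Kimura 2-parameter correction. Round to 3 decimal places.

1.335

P = 835/2218 ≈ 0.376465 and Q = 361/2218 ≈ 0.162759.
Under the Kimura two-parameter model, d = −½ ln(1 − 2P − Q) − ¼ ln(1 − 2Q).
1 − 2P − Q = 0.084311, giving −½ ln(0.084311) = 1.236621.
1 − 2Q = 0.674482, giving −¼ ln(0.674482) = 0.098453.
d = 1.236621 + 0.098453 = 1.335074.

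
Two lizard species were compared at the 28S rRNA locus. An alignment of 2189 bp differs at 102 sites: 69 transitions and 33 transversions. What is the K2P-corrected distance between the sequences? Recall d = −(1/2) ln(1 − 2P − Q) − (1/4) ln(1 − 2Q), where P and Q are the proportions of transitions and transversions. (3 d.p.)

P = 69/2189 ≈ 0.031521 and Q = 33/2189 ≈ 0.015075.
Under the Kimura two-parameter model, d = −½ ln(1 − 2P − Q) − ¼ ln(1 − 2Q).
1 − 2P − Q = 0.921883, giving −½ ln(0.921883) = 0.040668.
1 − 2Q = 0.96985, giving −¼ ln(0.96985) = 0.007653.
d = 0.040668 + 0.007653 = 0.048321.

0.048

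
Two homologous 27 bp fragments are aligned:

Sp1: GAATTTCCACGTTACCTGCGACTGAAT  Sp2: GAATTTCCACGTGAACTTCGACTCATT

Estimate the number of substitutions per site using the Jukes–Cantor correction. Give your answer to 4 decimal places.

The sequences differ at 5 of 27 sites (13, 15, 18, 24, 26), so p = 5/27 ≈ 0.185185.
d = −(3/4) ln(1 − 4p/3) = −0.75 ln(1 − 0.246913) = −0.75 ln(0.753087)
  = −0.75 × (-0.283575) = 0.212681 substitutions/site.

0.2127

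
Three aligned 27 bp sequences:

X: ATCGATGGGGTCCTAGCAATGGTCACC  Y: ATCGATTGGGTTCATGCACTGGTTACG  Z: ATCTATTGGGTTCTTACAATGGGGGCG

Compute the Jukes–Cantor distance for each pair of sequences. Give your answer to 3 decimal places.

X–Y: 7/27 sites differ → p ≈ 0.259259, d = −0.75 ln(1 − 0.345679) = 0.318118 ≈ 0.318.
X–Z: 9/27 sites differ → p ≈ 0.333333, d = −0.75 ln(1 − 0.444444) = 0.440839 ≈ 0.441.
Y–Z: 7/27 sites differ → p ≈ 0.259259, d = −0.75 ln(1 − 0.345679) = 0.318118 ≈ 0.318.

d(X,Y) = 0.318, d(X,Z) = 0.441, d(Y,Z) = 0.318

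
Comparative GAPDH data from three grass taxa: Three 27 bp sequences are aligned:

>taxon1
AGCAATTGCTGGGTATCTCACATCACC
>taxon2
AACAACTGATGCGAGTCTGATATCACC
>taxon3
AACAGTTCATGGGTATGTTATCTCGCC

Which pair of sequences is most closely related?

taxon1 and taxon2

taxon1–taxon2: 8/27 differ, p = 0.296, d = 0.377.
taxon1–taxon3: 9/27 differ, p = 0.333, d = 0.441.
taxon2–taxon3: 10/27 differ, p = 0.370, d = 0.511.
The smallest distance is between taxon1 and taxon2.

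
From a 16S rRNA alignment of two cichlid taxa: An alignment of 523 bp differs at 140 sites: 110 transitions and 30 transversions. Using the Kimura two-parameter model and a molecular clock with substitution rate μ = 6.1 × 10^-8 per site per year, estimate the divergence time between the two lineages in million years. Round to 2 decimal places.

2.91

P = 110/523 ≈ 0.210325 and Q = 30/523 ≈ 0.057361.
Under the Kimura two-parameter model, d = −½ ln(1 − 2P − Q) − ¼ ln(1 − 2Q).
1 − 2P − Q = 0.521989, giving −½ ln(0.521989) = 0.325054.
1 − 2Q = 0.885278, giving −¼ ln(0.885278) = 0.030463.
d = 0.325054 + 0.030463 = 0.355517.
Under a molecular clock d = 2μt, so t = d/(2μ) = 0.355517 / (2 × 6.1 × 10^-8) = 2.91 million years.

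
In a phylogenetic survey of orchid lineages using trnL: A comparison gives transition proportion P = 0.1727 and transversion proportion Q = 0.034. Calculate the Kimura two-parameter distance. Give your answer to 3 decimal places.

Under the Kimura two-parameter model, d = −½ ln(1 − 2P − Q) − ¼ ln(1 − 2Q).
1 − 2P − Q = 0.6206, giving −½ ln(0.6206) = 0.238534.
1 − 2Q = 0.932, giving −¼ ln(0.932) = 0.017606.
d = 0.238534 + 0.017606 = 0.256140.

0.256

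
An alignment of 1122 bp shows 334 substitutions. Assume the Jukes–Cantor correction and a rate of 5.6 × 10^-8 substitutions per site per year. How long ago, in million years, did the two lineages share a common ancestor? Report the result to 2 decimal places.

p = 334/1122 ≈ 0.297683.
d = −(3/4) ln(1 − 4p/3) = −0.75 ln(1 − 0.396911) = −0.75 ln(0.603089)
  = −0.75 × (-0.505690) = 0.379268 substitutions/site.
Under a molecular clock d = 2μt, so t = d/(2μ) = 0.379268 / (2 × 5.6 × 10^-8) = 3.39 million years.

3.39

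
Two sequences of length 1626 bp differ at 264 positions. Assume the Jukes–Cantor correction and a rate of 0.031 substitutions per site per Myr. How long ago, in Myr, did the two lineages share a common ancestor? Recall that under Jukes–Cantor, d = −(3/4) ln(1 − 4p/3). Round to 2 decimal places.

p = 264/1626 ≈ 0.162362.
d = −(3/4) ln(1 − 4p/3) = −0.75 ln(1 − 0.216483) = −0.75 ln(0.783517)
  = −0.75 × (-0.243963) = 0.182972 substitutions/site.
Under a molecular clock d = 2μt, so t = d/(2μ) = 0.182972 / (2 × 0.031) = 2.95 Myr.

2.95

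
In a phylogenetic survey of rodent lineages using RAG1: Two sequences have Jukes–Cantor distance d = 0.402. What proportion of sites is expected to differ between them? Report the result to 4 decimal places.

0.3112

p = (3/4)(1 − e^(−4d/3)) = 0.75 × (1 − e^(-0.536)) = 0.75 × (1 − 0.585084) = 0.311187.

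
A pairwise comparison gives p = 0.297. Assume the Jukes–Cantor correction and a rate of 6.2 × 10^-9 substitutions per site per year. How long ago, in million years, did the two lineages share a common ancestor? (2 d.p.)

30.49

d = −(3/4) ln(1 − 4p/3) = −0.75 ln(1 − 0.396) = −0.75 ln(0.604)
  = −0.75 × (-0.504181) = 0.378136 substitutions/site.
Under a molecular clock d = 2μt, so t = d/(2μ) = 0.378136 / (2 × 6.2 × 10^-9) = 30.49 million years.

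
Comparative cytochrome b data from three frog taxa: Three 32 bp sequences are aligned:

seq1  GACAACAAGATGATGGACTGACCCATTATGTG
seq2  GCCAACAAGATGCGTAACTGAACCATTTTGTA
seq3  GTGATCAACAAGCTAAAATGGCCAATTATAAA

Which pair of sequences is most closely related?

seq1 and seq2

seq1–seq2: 8/32 differ, p = 0.250, d = 0.304.
seq1–seq3: 14/32 differ, p = 0.438, d = 0.657.
seq2–seq3: 14/32 differ, p = 0.438, d = 0.657.
The smallest distance is between seq1 and seq2.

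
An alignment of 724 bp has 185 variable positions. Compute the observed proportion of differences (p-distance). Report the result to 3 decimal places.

0.256

p = 185/724 = 0.255524… ≈ 0.256 (to 3 d.p.).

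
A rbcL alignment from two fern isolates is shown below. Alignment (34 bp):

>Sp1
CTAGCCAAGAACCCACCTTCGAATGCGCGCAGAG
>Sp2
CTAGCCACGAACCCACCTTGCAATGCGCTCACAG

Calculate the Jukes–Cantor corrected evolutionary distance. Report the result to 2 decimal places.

The sequences differ at 5 of 34 sites (8, 20, 21, 29, 32), so p = 5/34 ≈ 0.147059.
d = −(3/4) ln(1 − 4p/3) = −0.75 ln(1 − 0.196079) = −0.75 ln(0.803921)
  = −0.75 × (-0.218254) = 0.163691 substitutions/site.

0.16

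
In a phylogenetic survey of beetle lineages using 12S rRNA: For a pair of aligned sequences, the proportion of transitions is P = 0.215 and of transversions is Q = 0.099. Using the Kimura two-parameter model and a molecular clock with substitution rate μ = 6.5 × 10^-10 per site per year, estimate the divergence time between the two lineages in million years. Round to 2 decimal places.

332.01

Under the Kimura two-parameter model, d = −½ ln(1 − 2P − Q) − ¼ ln(1 − 2Q).
1 − 2P − Q = 0.471, giving −½ ln(0.471) = 0.376449.
1 − 2Q = 0.802, giving −¼ ln(0.802) = 0.055162.
d = 0.376449 + 0.055162 = 0.431611.
Under a molecular clock d = 2μt, so t = d/(2μ) = 0.431611 / (2 × 6.5 × 10^-10) = 332.01 million years.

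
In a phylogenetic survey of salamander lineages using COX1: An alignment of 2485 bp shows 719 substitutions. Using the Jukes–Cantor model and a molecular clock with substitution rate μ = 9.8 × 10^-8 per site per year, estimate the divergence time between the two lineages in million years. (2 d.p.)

p = 719/2485 ≈ 0.289336.
d = −(3/4) ln(1 − 4p/3) = −0.75 ln(1 − 0.385781) = −0.75 ln(0.614219)
  = −0.75 × (-0.487404) = 0.365553 substitutions/site.
Under a molecular clock d = 2μt, so t = d/(2μ) = 0.365553 / (2 × 9.8 × 10^-8) = 1.87 million years.

1.87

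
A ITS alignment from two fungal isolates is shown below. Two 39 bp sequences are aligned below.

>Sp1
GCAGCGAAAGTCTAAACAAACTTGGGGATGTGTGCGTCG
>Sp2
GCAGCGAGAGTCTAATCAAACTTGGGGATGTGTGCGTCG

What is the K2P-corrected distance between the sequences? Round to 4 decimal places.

Of 39 sites, 1 differences are transitions and 1 are transversions, so P = 1/39 ≈ 0.025641 and Q = 1/39 ≈ 0.025641.
Under the Kimura two-parameter model, d = −½ ln(1 − 2P − Q) − ¼ ln(1 − 2Q).
1 − 2P − Q = 0.923077, giving −½ ln(0.923077) = 0.040021.
1 − 2Q = 0.948718, giving −¼ ln(0.948718) = 0.013161.
d = 0.040021 + 0.013161 = 0.053182.

0.0532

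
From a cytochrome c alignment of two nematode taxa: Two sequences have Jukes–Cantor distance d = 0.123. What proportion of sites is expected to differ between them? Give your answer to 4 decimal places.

p = (3/4)(1 − e^(−4d/3)) = 0.75 × (1 − e^(-0.164)) = 0.75 × (1 − 0.848742) = 0.113444.

0.1134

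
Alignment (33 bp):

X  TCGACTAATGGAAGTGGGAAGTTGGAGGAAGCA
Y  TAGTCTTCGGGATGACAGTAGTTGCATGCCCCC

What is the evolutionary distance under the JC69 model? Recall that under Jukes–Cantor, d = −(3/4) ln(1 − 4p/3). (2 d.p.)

0.78

The sequences differ at 16 of 33 sites, so p = 16/33 ≈ 0.484848.
d = −(3/4) ln(1 − 4p/3) = −0.75 ln(1 − 0.646464) = −0.75 ln(0.353536)
  = −0.75 × (-1.039770) = 0.779828 substitutions/site.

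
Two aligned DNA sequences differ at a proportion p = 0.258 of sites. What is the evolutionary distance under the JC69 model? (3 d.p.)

d = −(3/4) ln(1 − 4p/3) = −0.75 ln(1 − 0.344) = −0.75 ln(0.656)
  = −0.75 × (-0.421594) = 0.316196 substitutions/site.

0.316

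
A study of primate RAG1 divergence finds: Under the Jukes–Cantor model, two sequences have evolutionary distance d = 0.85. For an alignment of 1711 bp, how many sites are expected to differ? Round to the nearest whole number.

870

Invert JC69: p = (3/4)(1 − e^(−4d/3)) = 0.75 × (1 − e^(-1.133333)) = 0.75 × (1 − 0.321958) = 0.508532.
Expected differing sites = pL ≈ 0.508532 × 1711 = 870.098252 ≈ 870.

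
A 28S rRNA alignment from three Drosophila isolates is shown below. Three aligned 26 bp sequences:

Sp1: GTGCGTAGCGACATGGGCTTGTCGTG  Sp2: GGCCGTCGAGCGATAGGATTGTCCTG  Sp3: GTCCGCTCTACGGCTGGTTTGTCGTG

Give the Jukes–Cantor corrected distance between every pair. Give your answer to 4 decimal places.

Sp1–Sp2: 9/26 sites differ → p ≈ 0.346154, d = −0.75 ln(1 − 0.461539) = 0.464280 ≈ 0.4643.
Sp1–Sp3: 12/26 sites differ → p ≈ 0.461538, d = −0.75 ln(1 − 0.615384) = 0.716632 ≈ 0.7166.
Sp2–Sp3: 11/26 sites differ → p ≈ 0.423077, d = −0.75 ln(1 − 0.564103) = 0.622762 ≈ 0.6228.

d(Sp1,Sp2) = 0.4643, d(Sp1,Sp3) = 0.7166, d(Sp2,Sp3) = 0.6228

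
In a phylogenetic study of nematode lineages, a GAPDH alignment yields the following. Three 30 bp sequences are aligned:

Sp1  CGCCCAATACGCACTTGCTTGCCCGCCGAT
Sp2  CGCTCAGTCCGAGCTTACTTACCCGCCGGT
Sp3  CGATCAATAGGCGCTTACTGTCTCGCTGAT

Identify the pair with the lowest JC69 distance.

Sp1–Sp2: 8/30 differ, p = 0.267, d = 0.330.
Sp1–Sp3: 9/30 differ, p = 0.300, d = 0.383.
Sp2–Sp3: 10/30 differ, p = 0.333, d = 0.441.
The smallest distance is between Sp1 and Sp2.

Sp1 and Sp2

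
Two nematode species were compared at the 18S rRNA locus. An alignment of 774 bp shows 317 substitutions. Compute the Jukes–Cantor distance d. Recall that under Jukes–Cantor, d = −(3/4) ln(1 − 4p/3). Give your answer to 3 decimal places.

0.592

p = 317/774 ≈ 0.409561.
d = −(3/4) ln(1 − 4p/3) = −0.75 ln(1 − 0.546081) = −0.75 ln(0.453919)
  = −0.75 × (-0.789837) = 0.592378 substitutions/site.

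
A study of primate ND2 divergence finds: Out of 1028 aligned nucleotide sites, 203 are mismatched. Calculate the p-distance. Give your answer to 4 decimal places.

p = 203/1028 = 0.197470… ≈ 0.1975 (to 4 d.p.).

0.1975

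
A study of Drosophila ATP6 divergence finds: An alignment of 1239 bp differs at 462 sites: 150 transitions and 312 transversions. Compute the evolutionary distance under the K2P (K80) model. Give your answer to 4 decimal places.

P = 150/1239 ≈ 0.121065 and Q = 312/1239 ≈ 0.251816.
Under the Kimura two-parameter model, d = −½ ln(1 − 2P − Q) − ¼ ln(1 − 2Q).
1 − 2P − Q = 0.506054, giving −½ ln(0.506054) = 0.340556.
1 − 2Q = 0.496368, giving −¼ ln(0.496368) = 0.175109.
d = 0.340556 + 0.175109 = 0.515665.

0.5157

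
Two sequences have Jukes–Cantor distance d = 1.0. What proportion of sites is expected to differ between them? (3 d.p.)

0.552

p = (3/4)(1 − e^(−4d/3)) = 0.75 × (1 − e^(-1.333333)) = 0.75 × (1 − 0.263597) = 0.552302.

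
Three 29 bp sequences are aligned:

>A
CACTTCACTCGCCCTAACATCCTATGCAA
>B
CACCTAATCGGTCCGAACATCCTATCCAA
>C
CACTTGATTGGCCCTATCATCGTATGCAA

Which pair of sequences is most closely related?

A and C

A–B: 8/29 differ, p = 0.276, d = 0.344.
A–C: 5/29 differ, p = 0.172, d = 0.196.
B–C: 8/29 differ, p = 0.276, d = 0.344.
The smallest distance is between A and C.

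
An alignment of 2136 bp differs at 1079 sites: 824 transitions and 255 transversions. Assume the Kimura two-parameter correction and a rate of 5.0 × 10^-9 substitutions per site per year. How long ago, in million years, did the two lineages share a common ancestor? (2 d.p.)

P = 824/2136 ≈ 0.385768 and Q = 255/2136 ≈ 0.119382.
Under the Kimura two-parameter model, d = −½ ln(1 − 2P − Q) − ¼ ln(1 − 2Q).
1 − 2P − Q = 0.109082, giving −½ ln(0.109082) = 1.107828.
1 − 2Q = 0.761236, giving −¼ ln(0.761236) = 0.068203.
d = 1.107828 + 0.068203 = 1.176031.
Under a molecular clock d = 2μt, so t = d/(2μ) = 1.176031 / (2 × 5.0 × 10^-9) = 117.60 million years.

117.60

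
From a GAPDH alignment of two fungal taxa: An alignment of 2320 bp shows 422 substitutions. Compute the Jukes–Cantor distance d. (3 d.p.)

0.208

p = 422/2320 ≈ 0.181897.
d = −(3/4) ln(1 − 4p/3) = −0.75 ln(1 − 0.242529) = −0.75 ln(0.757471)
  = −0.75 × (-0.277770) = 0.208328 substitutions/site.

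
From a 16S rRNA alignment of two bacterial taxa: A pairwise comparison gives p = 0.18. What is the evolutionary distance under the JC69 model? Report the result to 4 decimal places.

0.2058

d = −(3/4) ln(1 − 4p/3) = −0.75 ln(1 − 0.24) = −0.75 ln(0.76)
  = −0.75 × (-0.274437) = 0.205828 substitutions/site.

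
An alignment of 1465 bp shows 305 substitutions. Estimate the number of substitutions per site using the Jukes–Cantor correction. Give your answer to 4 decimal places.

0.2439

p = 305/1465 ≈ 0.208191.
d = −(3/4) ln(1 − 4p/3) = −0.75 ln(1 − 0.277588) = −0.75 ln(0.722412)
  = −0.75 × (-0.325160) = 0.243870 substitutions/site.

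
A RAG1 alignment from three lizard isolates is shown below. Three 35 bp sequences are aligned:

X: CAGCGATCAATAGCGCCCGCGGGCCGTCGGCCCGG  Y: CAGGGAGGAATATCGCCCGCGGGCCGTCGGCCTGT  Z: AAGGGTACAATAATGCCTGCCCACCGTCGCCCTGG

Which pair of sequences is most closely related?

X–Y: 6/35 differ, p = 0.171, d = 0.195.
X–Z: 12/35 differ, p = 0.343, d = 0.458.
Y–Z: 12/35 differ, p = 0.343, d = 0.458.
The smallest distance is between X and Y.

X and Y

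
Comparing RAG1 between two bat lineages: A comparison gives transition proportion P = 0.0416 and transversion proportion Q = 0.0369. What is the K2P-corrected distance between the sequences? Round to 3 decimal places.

0.083

Under the Kimura two-parameter model, d = −½ ln(1 − 2P − Q) − ¼ ln(1 − 2Q).
1 − 2P − Q = 0.8799, giving −½ ln(0.8799) = 0.063974.
1 − 2Q = 0.9262, giving −¼ ln(0.9262) = 0.019166.
d = 0.063974 + 0.019166 = 0.083140.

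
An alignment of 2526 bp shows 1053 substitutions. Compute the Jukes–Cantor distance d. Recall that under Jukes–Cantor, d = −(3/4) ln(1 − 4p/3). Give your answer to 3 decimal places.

0.609

p = 1053/2526 ≈ 0.416865.
d = −(3/4) ln(1 − 4p/3) = −0.75 ln(1 − 0.55582) = −0.75 ln(0.44418)
  = −0.75 × (-0.811525) = 0.608644 substitutions/site.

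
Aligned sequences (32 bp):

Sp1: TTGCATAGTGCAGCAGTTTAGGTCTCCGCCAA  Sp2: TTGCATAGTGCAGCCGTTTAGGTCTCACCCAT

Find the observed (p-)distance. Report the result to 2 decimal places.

The sequences differ at 4 of 32 positions (sites 15, 27, 28, 32).
p = 4/32 = 0.125 ≈ 0.13 (to 2 d.p.).

0.13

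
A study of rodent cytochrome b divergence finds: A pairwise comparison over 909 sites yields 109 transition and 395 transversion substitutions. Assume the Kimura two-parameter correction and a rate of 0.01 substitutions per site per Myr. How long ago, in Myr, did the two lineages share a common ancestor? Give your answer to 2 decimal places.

P = 109/909 ≈ 0.119912 and Q = 395/909 ≈ 0.434543.
Under the Kimura two-parameter model, d = −½ ln(1 − 2P − Q) − ¼ ln(1 − 2Q).
1 − 2P − Q = 0.325633, giving −½ ln(0.325633) = 0.560992.
1 − 2Q = 0.130914, giving −¼ ln(0.130914) = 0.508304.
d = 0.560992 + 0.508304 = 1.069296.
Under a molecular clock d = 2μt, so t = d/(2μ) = 1.069296 / (2 × 0.01) = 53.46 Myr.

53.46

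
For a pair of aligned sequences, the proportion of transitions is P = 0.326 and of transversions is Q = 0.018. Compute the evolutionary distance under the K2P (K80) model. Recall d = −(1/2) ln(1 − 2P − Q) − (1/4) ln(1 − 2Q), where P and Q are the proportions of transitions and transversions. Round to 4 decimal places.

Under the Kimura two-parameter model, d = −½ ln(1 − 2P − Q) − ¼ ln(1 − 2Q).
1 − 2P − Q = 0.33, giving −½ ln(0.33) = 0.554331.
1 − 2Q = 0.964, giving −¼ ln(0.964) = 0.009166.
d = 0.554331 + 0.009166 = 0.563497.

0.5635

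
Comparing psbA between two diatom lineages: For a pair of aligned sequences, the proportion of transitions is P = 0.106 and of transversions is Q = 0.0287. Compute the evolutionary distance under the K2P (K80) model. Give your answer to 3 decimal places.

Under the Kimura two-parameter model, d = −½ ln(1 − 2P − Q) − ¼ ln(1 − 2Q).
1 − 2P − Q = 0.7593, giving −½ ln(0.7593) = 0.137679.
1 − 2Q = 0.9426, giving −¼ ln(0.9426) = 0.014778.
d = 0.137679 + 0.014778 = 0.152457.

0.152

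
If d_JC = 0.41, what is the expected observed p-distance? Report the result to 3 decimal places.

p = (3/4)(1 − e^(−4d/3)) = 0.75 × (1 − e^(-0.546667)) = 0.75 × (1 − 0.578876) = 0.315843.

0.316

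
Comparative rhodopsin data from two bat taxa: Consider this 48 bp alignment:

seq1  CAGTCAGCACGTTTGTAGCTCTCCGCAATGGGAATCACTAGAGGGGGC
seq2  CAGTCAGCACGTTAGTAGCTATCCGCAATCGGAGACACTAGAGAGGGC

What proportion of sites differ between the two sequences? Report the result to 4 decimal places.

The sequences differ at 6 of 48 positions (sites 14, 21, 30, 34, 35, 44).
p = 6/48 = 0.1250.

0.1250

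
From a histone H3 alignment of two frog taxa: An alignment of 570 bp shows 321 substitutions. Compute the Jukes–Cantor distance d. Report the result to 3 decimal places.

1.042

p = 321/570 ≈ 0.563158.
d = −(3/4) ln(1 − 4p/3) = −0.75 ln(1 − 0.750877) = −0.75 ln(0.249123)
  = −0.75 × (-1.389809) = 1.042357 substitutions/site.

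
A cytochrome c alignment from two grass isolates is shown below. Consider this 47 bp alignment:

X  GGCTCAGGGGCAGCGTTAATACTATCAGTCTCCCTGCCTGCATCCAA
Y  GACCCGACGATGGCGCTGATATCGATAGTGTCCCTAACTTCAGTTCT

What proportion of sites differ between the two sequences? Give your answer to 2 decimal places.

The sequences differ at 24 of 47 positions.
p = 24/47 = 0.510638… ≈ 0.51 (to 2 d.p.).

0.51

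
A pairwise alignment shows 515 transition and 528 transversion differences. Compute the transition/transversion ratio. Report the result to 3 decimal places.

0.975

R = 515/528 = 0.975378… ≈ 0.975 (to 3 d.p.).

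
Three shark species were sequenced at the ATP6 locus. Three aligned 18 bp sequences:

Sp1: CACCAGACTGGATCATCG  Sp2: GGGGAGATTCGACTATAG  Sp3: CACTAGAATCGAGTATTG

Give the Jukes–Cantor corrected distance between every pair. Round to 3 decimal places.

Sp1–Sp2: 9/18 sites differ → p = 0.5, d = −0.75 ln(1 − 0.666667) = 0.823960 ≈ 0.824.
Sp1–Sp3: 6/18 sites differ → p ≈ 0.333333, d = −0.75 ln(1 − 0.444444) = 0.440839 ≈ 0.441.
Sp2–Sp3: 7/18 sites differ → p ≈ 0.388889, d = −0.75 ln(1 − 0.518519) = 0.548166 ≈ 0.548.

d(Sp1,Sp2) = 0.824, d(Sp1,Sp3) = 0.441, d(Sp2,Sp3) = 0.548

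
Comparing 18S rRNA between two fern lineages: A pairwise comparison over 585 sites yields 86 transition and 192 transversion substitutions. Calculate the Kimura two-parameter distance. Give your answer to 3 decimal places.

P = 86/585 ≈ 0.147009 and Q = 192/585 ≈ 0.328205.
Under the Kimura two-parameter model, d = −½ ln(1 − 2P − Q) − ¼ ln(1 − 2Q).
1 − 2P − Q = 0.377777, giving −½ ln(0.377777) = 0.486726.
1 − 2Q = 0.34359, giving −¼ ln(0.34359) = 0.267077.
d = 0.486726 + 0.267077 = 0.753803.

0.754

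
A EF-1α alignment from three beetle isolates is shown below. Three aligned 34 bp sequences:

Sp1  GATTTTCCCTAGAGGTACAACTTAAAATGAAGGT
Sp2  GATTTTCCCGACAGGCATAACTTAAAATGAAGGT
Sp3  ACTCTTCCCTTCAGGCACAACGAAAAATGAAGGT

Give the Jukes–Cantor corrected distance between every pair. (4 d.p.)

d(Sp1,Sp2) = 0.1280, d(Sp1,Sp3) = 0.2824, d(Sp2,Sp3) = 0.2824

Sp1–Sp2: 4/34 sites differ → p ≈ 0.117647, d = −0.75 ln(1 − 0.156863) = 0.127969 ≈ 0.1280.
Sp1–Sp3: 8/34 sites differ → p ≈ 0.235294, d = −0.75 ln(1 − 0.313725) = 0.282358 ≈ 0.2824.
Sp2–Sp3: 8/34 sites differ → p ≈ 0.235294, d = −0.75 ln(1 − 0.313725) = 0.282358 ≈ 0.2824.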